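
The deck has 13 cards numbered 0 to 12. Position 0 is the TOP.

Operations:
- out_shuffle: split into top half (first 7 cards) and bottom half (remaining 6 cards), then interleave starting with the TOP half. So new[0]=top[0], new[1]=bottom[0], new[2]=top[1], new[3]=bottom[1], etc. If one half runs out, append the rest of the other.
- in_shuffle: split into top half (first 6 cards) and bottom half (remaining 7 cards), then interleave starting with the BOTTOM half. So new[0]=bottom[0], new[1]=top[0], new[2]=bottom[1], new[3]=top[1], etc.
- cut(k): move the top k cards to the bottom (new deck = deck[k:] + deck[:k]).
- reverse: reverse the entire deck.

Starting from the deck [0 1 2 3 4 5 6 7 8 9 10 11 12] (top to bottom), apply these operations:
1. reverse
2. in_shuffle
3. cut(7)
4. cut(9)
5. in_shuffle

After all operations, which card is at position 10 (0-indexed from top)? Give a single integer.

Answer: 12

Derivation:
After op 1 (reverse): [12 11 10 9 8 7 6 5 4 3 2 1 0]
After op 2 (in_shuffle): [6 12 5 11 4 10 3 9 2 8 1 7 0]
After op 3 (cut(7)): [9 2 8 1 7 0 6 12 5 11 4 10 3]
After op 4 (cut(9)): [11 4 10 3 9 2 8 1 7 0 6 12 5]
After op 5 (in_shuffle): [8 11 1 4 7 10 0 3 6 9 12 2 5]
Position 10: card 12.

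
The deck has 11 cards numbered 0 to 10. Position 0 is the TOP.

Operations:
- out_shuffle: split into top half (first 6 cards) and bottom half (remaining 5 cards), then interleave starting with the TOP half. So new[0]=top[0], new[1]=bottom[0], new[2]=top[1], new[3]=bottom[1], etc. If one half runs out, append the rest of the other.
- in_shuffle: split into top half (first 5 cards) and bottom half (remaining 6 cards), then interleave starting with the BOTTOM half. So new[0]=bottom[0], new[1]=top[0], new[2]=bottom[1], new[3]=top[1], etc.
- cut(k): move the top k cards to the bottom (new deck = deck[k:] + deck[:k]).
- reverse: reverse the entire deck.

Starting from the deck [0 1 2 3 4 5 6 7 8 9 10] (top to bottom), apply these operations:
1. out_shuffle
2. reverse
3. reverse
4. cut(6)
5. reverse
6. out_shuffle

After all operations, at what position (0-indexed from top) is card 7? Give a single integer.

After op 1 (out_shuffle): [0 6 1 7 2 8 3 9 4 10 5]
After op 2 (reverse): [5 10 4 9 3 8 2 7 1 6 0]
After op 3 (reverse): [0 6 1 7 2 8 3 9 4 10 5]
After op 4 (cut(6)): [3 9 4 10 5 0 6 1 7 2 8]
After op 5 (reverse): [8 2 7 1 6 0 5 10 4 9 3]
After op 6 (out_shuffle): [8 5 2 10 7 4 1 9 6 3 0]
Card 7 is at position 4.

Answer: 4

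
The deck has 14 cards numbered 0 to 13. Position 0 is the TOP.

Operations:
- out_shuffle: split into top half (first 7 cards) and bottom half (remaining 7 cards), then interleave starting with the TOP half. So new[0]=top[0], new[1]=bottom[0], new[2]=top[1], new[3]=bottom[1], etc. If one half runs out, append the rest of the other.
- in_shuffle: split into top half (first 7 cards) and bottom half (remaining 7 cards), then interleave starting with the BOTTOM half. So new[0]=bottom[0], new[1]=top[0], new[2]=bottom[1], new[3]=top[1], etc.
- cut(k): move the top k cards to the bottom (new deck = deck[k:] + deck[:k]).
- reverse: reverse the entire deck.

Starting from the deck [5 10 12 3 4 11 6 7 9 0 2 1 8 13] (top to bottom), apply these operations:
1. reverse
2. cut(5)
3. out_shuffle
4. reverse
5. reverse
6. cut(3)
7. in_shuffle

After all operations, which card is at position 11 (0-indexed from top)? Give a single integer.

After op 1 (reverse): [13 8 1 2 0 9 7 6 11 4 3 12 10 5]
After op 2 (cut(5)): [9 7 6 11 4 3 12 10 5 13 8 1 2 0]
After op 3 (out_shuffle): [9 10 7 5 6 13 11 8 4 1 3 2 12 0]
After op 4 (reverse): [0 12 2 3 1 4 8 11 13 6 5 7 10 9]
After op 5 (reverse): [9 10 7 5 6 13 11 8 4 1 3 2 12 0]
After op 6 (cut(3)): [5 6 13 11 8 4 1 3 2 12 0 9 10 7]
After op 7 (in_shuffle): [3 5 2 6 12 13 0 11 9 8 10 4 7 1]
Position 11: card 4.

Answer: 4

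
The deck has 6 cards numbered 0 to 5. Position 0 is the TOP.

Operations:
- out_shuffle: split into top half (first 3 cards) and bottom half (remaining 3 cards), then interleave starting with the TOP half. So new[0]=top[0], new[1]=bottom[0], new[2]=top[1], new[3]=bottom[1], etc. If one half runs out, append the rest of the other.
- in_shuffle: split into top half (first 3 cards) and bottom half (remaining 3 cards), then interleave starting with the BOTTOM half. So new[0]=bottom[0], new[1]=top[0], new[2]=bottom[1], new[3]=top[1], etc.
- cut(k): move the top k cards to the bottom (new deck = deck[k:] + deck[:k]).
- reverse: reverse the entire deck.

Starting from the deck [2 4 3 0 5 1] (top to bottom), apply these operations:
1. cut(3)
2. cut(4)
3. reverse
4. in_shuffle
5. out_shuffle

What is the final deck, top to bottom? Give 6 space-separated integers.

After op 1 (cut(3)): [0 5 1 2 4 3]
After op 2 (cut(4)): [4 3 0 5 1 2]
After op 3 (reverse): [2 1 5 0 3 4]
After op 4 (in_shuffle): [0 2 3 1 4 5]
After op 5 (out_shuffle): [0 1 2 4 3 5]

Answer: 0 1 2 4 3 5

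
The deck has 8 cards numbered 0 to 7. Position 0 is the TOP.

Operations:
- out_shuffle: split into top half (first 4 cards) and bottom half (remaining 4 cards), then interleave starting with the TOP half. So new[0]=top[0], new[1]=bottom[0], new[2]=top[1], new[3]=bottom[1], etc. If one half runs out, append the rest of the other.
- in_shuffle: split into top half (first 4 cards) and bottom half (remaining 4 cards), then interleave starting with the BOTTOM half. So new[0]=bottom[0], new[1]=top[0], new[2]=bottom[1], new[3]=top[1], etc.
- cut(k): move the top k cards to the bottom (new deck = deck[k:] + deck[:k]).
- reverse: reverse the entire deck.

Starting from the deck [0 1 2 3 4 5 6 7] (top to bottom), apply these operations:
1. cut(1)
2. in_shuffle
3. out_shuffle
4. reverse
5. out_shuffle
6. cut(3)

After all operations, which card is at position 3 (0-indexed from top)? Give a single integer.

Answer: 6

Derivation:
After op 1 (cut(1)): [1 2 3 4 5 6 7 0]
After op 2 (in_shuffle): [5 1 6 2 7 3 0 4]
After op 3 (out_shuffle): [5 7 1 3 6 0 2 4]
After op 4 (reverse): [4 2 0 6 3 1 7 5]
After op 5 (out_shuffle): [4 3 2 1 0 7 6 5]
After op 6 (cut(3)): [1 0 7 6 5 4 3 2]
Position 3: card 6.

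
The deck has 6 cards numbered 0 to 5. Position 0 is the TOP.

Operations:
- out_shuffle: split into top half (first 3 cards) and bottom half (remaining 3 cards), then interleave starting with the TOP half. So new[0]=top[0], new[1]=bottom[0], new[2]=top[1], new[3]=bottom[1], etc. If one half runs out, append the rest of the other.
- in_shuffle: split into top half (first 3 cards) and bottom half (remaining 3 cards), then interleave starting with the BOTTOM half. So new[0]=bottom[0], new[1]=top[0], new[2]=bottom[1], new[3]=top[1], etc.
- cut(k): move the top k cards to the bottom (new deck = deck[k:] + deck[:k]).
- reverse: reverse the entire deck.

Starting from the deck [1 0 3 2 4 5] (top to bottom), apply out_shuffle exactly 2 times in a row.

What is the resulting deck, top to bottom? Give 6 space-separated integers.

Answer: 1 4 2 3 0 5

Derivation:
After op 1 (out_shuffle): [1 2 0 4 3 5]
After op 2 (out_shuffle): [1 4 2 3 0 5]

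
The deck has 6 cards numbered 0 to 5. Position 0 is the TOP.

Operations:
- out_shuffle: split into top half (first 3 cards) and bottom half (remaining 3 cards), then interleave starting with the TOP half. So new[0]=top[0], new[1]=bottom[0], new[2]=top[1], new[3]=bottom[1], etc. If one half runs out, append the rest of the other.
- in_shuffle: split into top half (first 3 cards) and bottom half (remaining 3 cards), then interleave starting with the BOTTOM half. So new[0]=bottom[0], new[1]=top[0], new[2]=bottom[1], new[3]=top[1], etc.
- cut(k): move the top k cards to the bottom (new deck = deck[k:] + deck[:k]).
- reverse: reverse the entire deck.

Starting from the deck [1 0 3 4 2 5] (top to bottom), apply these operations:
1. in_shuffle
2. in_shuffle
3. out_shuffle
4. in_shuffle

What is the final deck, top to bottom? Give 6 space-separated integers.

After op 1 (in_shuffle): [4 1 2 0 5 3]
After op 2 (in_shuffle): [0 4 5 1 3 2]
After op 3 (out_shuffle): [0 1 4 3 5 2]
After op 4 (in_shuffle): [3 0 5 1 2 4]

Answer: 3 0 5 1 2 4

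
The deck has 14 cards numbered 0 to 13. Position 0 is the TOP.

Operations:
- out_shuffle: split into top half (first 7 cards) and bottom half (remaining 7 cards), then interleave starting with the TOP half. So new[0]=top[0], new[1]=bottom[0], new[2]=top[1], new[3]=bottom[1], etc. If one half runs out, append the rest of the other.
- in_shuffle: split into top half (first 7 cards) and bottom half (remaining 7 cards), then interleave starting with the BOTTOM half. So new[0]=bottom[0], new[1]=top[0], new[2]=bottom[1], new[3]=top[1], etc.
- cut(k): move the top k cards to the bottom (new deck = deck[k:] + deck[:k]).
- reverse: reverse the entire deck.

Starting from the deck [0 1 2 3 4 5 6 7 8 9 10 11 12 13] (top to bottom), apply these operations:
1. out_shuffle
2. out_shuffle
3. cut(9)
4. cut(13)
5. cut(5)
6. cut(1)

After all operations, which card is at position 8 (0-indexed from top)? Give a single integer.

Answer: 2

Derivation:
After op 1 (out_shuffle): [0 7 1 8 2 9 3 10 4 11 5 12 6 13]
After op 2 (out_shuffle): [0 10 7 4 1 11 8 5 2 12 9 6 3 13]
After op 3 (cut(9)): [12 9 6 3 13 0 10 7 4 1 11 8 5 2]
After op 4 (cut(13)): [2 12 9 6 3 13 0 10 7 4 1 11 8 5]
After op 5 (cut(5)): [13 0 10 7 4 1 11 8 5 2 12 9 6 3]
After op 6 (cut(1)): [0 10 7 4 1 11 8 5 2 12 9 6 3 13]
Position 8: card 2.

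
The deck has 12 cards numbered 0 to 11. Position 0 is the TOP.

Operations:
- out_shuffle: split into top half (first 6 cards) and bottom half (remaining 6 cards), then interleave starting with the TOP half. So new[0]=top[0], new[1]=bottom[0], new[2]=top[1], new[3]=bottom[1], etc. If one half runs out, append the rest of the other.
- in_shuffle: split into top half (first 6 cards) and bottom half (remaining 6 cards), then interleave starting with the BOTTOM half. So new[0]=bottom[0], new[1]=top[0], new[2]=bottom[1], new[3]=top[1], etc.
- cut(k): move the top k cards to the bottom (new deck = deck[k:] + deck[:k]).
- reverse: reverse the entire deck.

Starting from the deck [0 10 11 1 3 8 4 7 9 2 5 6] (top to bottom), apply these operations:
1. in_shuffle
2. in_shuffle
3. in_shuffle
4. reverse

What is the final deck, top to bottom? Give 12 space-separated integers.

Answer: 7 11 5 8 0 9 1 6 4 10 2 3

Derivation:
After op 1 (in_shuffle): [4 0 7 10 9 11 2 1 5 3 6 8]
After op 2 (in_shuffle): [2 4 1 0 5 7 3 10 6 9 8 11]
After op 3 (in_shuffle): [3 2 10 4 6 1 9 0 8 5 11 7]
After op 4 (reverse): [7 11 5 8 0 9 1 6 4 10 2 3]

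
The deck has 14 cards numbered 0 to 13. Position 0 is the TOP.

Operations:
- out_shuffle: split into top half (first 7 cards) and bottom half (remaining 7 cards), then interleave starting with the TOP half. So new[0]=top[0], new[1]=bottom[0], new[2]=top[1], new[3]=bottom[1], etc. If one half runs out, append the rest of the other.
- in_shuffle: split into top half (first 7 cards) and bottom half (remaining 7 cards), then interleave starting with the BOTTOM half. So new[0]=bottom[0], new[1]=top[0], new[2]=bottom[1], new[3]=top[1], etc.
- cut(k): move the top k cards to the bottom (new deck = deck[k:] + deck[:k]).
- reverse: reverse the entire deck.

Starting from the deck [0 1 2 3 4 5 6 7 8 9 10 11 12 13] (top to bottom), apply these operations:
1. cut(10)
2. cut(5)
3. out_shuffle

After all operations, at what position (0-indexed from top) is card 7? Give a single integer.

Answer: 12

Derivation:
After op 1 (cut(10)): [10 11 12 13 0 1 2 3 4 5 6 7 8 9]
After op 2 (cut(5)): [1 2 3 4 5 6 7 8 9 10 11 12 13 0]
After op 3 (out_shuffle): [1 8 2 9 3 10 4 11 5 12 6 13 7 0]
Card 7 is at position 12.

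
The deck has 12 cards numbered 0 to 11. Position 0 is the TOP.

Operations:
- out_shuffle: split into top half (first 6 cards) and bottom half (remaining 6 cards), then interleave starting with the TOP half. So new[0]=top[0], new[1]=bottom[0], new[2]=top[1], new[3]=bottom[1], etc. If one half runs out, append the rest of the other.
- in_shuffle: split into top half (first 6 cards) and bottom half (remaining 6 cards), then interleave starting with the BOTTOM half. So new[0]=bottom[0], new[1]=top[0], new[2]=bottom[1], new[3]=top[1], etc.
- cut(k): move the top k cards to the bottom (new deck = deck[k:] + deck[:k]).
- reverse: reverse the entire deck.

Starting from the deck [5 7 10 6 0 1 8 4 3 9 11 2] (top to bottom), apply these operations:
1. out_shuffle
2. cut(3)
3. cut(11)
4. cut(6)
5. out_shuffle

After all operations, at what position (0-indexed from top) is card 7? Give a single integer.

After op 1 (out_shuffle): [5 8 7 4 10 3 6 9 0 11 1 2]
After op 2 (cut(3)): [4 10 3 6 9 0 11 1 2 5 8 7]
After op 3 (cut(11)): [7 4 10 3 6 9 0 11 1 2 5 8]
After op 4 (cut(6)): [0 11 1 2 5 8 7 4 10 3 6 9]
After op 5 (out_shuffle): [0 7 11 4 1 10 2 3 5 6 8 9]
Card 7 is at position 1.

Answer: 1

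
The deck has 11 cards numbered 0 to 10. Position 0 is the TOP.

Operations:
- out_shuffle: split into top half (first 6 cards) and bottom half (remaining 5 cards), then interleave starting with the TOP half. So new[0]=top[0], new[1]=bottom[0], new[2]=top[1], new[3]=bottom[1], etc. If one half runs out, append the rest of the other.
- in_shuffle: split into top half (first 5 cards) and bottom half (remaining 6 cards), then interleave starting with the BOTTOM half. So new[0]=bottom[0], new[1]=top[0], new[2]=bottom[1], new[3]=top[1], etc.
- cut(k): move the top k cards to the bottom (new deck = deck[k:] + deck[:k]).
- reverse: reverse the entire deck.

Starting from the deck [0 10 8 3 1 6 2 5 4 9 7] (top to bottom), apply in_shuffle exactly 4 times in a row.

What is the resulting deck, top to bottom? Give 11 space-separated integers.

Answer: 4 2 1 8 0 9 5 6 3 10 7

Derivation:
After op 1 (in_shuffle): [6 0 2 10 5 8 4 3 9 1 7]
After op 2 (in_shuffle): [8 6 4 0 3 2 9 10 1 5 7]
After op 3 (in_shuffle): [2 8 9 6 10 4 1 0 5 3 7]
After op 4 (in_shuffle): [4 2 1 8 0 9 5 6 3 10 7]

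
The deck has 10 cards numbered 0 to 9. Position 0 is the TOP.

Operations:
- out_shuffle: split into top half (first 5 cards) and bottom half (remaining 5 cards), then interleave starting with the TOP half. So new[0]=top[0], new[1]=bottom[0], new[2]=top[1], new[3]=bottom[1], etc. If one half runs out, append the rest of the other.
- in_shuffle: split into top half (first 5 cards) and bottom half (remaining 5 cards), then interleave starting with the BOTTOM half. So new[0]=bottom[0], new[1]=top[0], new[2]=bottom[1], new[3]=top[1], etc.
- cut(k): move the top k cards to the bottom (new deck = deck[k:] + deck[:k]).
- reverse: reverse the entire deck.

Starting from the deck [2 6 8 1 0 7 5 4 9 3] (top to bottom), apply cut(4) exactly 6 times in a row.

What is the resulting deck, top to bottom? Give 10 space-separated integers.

Answer: 0 7 5 4 9 3 2 6 8 1

Derivation:
After op 1 (cut(4)): [0 7 5 4 9 3 2 6 8 1]
After op 2 (cut(4)): [9 3 2 6 8 1 0 7 5 4]
After op 3 (cut(4)): [8 1 0 7 5 4 9 3 2 6]
After op 4 (cut(4)): [5 4 9 3 2 6 8 1 0 7]
After op 5 (cut(4)): [2 6 8 1 0 7 5 4 9 3]
After op 6 (cut(4)): [0 7 5 4 9 3 2 6 8 1]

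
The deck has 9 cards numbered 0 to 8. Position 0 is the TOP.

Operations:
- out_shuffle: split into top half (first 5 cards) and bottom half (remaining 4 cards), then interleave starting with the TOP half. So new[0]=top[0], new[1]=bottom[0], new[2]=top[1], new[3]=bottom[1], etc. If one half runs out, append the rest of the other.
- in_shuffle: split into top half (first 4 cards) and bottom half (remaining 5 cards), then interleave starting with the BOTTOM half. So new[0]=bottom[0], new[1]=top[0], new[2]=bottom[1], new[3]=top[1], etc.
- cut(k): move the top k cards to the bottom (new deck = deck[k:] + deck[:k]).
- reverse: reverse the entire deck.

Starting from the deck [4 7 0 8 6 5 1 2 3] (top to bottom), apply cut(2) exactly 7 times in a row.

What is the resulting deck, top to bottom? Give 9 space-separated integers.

Answer: 5 1 2 3 4 7 0 8 6

Derivation:
After op 1 (cut(2)): [0 8 6 5 1 2 3 4 7]
After op 2 (cut(2)): [6 5 1 2 3 4 7 0 8]
After op 3 (cut(2)): [1 2 3 4 7 0 8 6 5]
After op 4 (cut(2)): [3 4 7 0 8 6 5 1 2]
After op 5 (cut(2)): [7 0 8 6 5 1 2 3 4]
After op 6 (cut(2)): [8 6 5 1 2 3 4 7 0]
After op 7 (cut(2)): [5 1 2 3 4 7 0 8 6]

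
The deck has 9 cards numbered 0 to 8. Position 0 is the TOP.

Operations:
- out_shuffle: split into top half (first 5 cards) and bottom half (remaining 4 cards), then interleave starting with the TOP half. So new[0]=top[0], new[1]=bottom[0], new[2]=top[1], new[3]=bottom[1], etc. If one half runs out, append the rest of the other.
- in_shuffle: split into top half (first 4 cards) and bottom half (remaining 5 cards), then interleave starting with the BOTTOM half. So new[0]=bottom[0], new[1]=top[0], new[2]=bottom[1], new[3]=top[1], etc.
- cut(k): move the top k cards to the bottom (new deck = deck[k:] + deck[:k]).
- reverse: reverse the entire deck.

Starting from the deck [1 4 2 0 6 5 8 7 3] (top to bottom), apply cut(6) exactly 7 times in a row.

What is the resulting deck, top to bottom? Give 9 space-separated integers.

After op 1 (cut(6)): [8 7 3 1 4 2 0 6 5]
After op 2 (cut(6)): [0 6 5 8 7 3 1 4 2]
After op 3 (cut(6)): [1 4 2 0 6 5 8 7 3]
After op 4 (cut(6)): [8 7 3 1 4 2 0 6 5]
After op 5 (cut(6)): [0 6 5 8 7 3 1 4 2]
After op 6 (cut(6)): [1 4 2 0 6 5 8 7 3]
After op 7 (cut(6)): [8 7 3 1 4 2 0 6 5]

Answer: 8 7 3 1 4 2 0 6 5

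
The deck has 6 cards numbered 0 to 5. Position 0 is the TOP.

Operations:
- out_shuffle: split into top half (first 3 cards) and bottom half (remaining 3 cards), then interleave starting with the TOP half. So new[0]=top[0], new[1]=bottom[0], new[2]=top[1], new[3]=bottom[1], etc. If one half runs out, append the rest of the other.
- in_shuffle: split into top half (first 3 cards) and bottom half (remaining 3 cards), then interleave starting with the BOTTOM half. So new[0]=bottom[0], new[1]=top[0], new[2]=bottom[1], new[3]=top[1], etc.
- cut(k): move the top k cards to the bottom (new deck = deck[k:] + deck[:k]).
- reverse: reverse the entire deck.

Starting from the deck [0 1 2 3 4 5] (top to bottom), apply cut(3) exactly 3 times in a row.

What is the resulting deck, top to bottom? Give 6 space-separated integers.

Answer: 3 4 5 0 1 2

Derivation:
After op 1 (cut(3)): [3 4 5 0 1 2]
After op 2 (cut(3)): [0 1 2 3 4 5]
After op 3 (cut(3)): [3 4 5 0 1 2]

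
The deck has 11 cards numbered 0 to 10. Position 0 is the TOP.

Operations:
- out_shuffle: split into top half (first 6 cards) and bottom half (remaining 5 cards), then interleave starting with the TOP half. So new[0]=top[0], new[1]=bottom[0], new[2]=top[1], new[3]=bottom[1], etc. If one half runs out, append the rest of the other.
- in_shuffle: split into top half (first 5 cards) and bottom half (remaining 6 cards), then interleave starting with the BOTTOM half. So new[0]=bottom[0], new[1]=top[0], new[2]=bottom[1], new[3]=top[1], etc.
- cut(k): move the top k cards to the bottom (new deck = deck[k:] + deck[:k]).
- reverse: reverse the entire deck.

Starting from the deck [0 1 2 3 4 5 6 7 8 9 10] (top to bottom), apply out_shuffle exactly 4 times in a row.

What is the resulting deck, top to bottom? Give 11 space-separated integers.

After op 1 (out_shuffle): [0 6 1 7 2 8 3 9 4 10 5]
After op 2 (out_shuffle): [0 3 6 9 1 4 7 10 2 5 8]
After op 3 (out_shuffle): [0 7 3 10 6 2 9 5 1 8 4]
After op 4 (out_shuffle): [0 9 7 5 3 1 10 8 6 4 2]

Answer: 0 9 7 5 3 1 10 8 6 4 2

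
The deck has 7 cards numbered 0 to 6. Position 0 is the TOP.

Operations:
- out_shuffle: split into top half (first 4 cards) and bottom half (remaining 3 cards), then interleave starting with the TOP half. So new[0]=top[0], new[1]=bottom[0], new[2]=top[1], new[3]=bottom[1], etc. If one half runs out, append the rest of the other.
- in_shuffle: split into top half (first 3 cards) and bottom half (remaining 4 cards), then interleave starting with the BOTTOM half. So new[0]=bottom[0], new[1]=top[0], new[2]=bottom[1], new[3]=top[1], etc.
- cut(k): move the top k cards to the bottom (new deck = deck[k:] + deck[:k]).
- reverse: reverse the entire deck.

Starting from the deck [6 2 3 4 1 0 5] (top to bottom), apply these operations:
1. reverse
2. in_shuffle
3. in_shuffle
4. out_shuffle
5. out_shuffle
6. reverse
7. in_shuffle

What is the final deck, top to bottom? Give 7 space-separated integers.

Answer: 6 3 1 5 2 4 0

Derivation:
After op 1 (reverse): [5 0 1 4 3 2 6]
After op 2 (in_shuffle): [4 5 3 0 2 1 6]
After op 3 (in_shuffle): [0 4 2 5 1 3 6]
After op 4 (out_shuffle): [0 1 4 3 2 6 5]
After op 5 (out_shuffle): [0 2 1 6 4 5 3]
After op 6 (reverse): [3 5 4 6 1 2 0]
After op 7 (in_shuffle): [6 3 1 5 2 4 0]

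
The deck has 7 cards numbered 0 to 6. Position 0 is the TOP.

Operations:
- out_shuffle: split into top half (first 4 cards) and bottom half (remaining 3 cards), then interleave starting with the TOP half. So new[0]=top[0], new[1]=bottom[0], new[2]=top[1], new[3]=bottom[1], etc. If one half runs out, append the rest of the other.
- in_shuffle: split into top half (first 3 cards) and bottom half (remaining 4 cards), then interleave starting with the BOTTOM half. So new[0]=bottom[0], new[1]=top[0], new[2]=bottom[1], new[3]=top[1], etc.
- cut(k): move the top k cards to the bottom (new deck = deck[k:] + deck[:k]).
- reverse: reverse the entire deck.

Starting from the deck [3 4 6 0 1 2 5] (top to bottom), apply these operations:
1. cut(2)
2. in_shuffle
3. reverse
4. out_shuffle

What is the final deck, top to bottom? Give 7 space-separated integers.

Answer: 4 5 1 6 3 2 0

Derivation:
After op 1 (cut(2)): [6 0 1 2 5 3 4]
After op 2 (in_shuffle): [2 6 5 0 3 1 4]
After op 3 (reverse): [4 1 3 0 5 6 2]
After op 4 (out_shuffle): [4 5 1 6 3 2 0]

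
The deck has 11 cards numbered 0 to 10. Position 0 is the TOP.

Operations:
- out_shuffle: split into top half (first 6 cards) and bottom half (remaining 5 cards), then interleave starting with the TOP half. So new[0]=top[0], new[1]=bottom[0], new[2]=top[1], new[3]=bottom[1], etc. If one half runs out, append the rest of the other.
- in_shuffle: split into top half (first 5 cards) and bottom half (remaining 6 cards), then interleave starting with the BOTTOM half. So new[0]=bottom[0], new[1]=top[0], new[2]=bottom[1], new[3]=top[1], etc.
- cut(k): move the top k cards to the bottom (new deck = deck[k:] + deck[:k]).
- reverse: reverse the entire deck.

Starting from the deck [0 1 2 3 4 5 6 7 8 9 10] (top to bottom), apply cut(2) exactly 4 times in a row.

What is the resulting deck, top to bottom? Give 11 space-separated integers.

Answer: 8 9 10 0 1 2 3 4 5 6 7

Derivation:
After op 1 (cut(2)): [2 3 4 5 6 7 8 9 10 0 1]
After op 2 (cut(2)): [4 5 6 7 8 9 10 0 1 2 3]
After op 3 (cut(2)): [6 7 8 9 10 0 1 2 3 4 5]
After op 4 (cut(2)): [8 9 10 0 1 2 3 4 5 6 7]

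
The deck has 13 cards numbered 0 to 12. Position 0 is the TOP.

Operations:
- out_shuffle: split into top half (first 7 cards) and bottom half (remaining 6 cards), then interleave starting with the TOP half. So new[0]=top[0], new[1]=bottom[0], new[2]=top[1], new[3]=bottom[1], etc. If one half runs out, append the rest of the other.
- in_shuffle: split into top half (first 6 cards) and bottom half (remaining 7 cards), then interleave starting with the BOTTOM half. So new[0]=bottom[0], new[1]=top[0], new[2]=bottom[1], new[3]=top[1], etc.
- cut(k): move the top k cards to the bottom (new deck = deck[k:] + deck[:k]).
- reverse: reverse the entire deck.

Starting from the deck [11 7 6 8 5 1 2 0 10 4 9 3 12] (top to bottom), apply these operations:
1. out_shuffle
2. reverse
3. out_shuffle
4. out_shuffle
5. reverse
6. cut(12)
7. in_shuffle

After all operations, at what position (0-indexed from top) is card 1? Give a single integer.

After op 1 (out_shuffle): [11 0 7 10 6 4 8 9 5 3 1 12 2]
After op 2 (reverse): [2 12 1 3 5 9 8 4 6 10 7 0 11]
After op 3 (out_shuffle): [2 4 12 6 1 10 3 7 5 0 9 11 8]
After op 4 (out_shuffle): [2 7 4 5 12 0 6 9 1 11 10 8 3]
After op 5 (reverse): [3 8 10 11 1 9 6 0 12 5 4 7 2]
After op 6 (cut(12)): [2 3 8 10 11 1 9 6 0 12 5 4 7]
After op 7 (in_shuffle): [9 2 6 3 0 8 12 10 5 11 4 1 7]
Card 1 is at position 11.

Answer: 11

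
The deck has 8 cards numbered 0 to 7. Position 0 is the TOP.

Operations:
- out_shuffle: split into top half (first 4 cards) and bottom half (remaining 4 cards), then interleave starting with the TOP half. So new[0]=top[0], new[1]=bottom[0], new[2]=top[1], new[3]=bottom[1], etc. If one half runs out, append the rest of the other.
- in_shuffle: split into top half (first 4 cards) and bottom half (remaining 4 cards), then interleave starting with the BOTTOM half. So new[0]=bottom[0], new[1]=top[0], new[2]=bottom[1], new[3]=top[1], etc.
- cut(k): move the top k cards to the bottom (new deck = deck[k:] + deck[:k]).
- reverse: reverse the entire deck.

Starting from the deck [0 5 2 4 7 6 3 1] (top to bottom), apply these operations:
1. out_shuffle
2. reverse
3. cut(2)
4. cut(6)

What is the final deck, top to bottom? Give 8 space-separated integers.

After op 1 (out_shuffle): [0 7 5 6 2 3 4 1]
After op 2 (reverse): [1 4 3 2 6 5 7 0]
After op 3 (cut(2)): [3 2 6 5 7 0 1 4]
After op 4 (cut(6)): [1 4 3 2 6 5 7 0]

Answer: 1 4 3 2 6 5 7 0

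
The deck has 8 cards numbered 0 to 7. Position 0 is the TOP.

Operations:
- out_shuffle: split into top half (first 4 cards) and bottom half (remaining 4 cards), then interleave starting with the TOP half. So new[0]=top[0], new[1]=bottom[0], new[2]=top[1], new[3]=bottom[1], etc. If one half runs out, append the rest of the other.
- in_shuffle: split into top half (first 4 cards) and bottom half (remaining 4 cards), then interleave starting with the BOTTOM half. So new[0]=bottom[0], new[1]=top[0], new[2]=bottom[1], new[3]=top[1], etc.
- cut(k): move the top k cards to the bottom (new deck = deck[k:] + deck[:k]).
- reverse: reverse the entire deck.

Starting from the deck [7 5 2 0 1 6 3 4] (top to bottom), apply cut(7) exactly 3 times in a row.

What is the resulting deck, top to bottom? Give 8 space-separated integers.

After op 1 (cut(7)): [4 7 5 2 0 1 6 3]
After op 2 (cut(7)): [3 4 7 5 2 0 1 6]
After op 3 (cut(7)): [6 3 4 7 5 2 0 1]

Answer: 6 3 4 7 5 2 0 1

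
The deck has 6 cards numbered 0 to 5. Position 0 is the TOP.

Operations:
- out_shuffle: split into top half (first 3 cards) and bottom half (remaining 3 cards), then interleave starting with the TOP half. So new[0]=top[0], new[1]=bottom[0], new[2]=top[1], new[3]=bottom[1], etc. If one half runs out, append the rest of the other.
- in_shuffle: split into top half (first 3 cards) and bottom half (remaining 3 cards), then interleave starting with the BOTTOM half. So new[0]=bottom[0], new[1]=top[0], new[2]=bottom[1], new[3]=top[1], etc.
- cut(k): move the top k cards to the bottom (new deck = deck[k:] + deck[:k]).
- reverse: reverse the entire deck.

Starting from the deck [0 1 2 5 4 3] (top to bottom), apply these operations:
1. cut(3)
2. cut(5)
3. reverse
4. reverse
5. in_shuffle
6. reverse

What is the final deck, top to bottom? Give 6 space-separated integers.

Answer: 4 1 5 0 2 3

Derivation:
After op 1 (cut(3)): [5 4 3 0 1 2]
After op 2 (cut(5)): [2 5 4 3 0 1]
After op 3 (reverse): [1 0 3 4 5 2]
After op 4 (reverse): [2 5 4 3 0 1]
After op 5 (in_shuffle): [3 2 0 5 1 4]
After op 6 (reverse): [4 1 5 0 2 3]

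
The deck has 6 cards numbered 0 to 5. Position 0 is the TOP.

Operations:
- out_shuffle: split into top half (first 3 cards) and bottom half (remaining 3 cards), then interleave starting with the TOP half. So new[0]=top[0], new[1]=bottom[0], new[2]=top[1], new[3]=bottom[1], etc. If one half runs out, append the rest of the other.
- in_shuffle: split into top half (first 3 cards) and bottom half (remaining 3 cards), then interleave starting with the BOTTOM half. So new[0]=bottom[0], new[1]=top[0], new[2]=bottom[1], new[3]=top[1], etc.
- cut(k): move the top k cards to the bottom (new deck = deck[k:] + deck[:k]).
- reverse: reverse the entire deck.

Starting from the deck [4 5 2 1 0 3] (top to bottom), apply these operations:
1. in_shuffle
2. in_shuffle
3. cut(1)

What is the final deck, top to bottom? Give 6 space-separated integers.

After op 1 (in_shuffle): [1 4 0 5 3 2]
After op 2 (in_shuffle): [5 1 3 4 2 0]
After op 3 (cut(1)): [1 3 4 2 0 5]

Answer: 1 3 4 2 0 5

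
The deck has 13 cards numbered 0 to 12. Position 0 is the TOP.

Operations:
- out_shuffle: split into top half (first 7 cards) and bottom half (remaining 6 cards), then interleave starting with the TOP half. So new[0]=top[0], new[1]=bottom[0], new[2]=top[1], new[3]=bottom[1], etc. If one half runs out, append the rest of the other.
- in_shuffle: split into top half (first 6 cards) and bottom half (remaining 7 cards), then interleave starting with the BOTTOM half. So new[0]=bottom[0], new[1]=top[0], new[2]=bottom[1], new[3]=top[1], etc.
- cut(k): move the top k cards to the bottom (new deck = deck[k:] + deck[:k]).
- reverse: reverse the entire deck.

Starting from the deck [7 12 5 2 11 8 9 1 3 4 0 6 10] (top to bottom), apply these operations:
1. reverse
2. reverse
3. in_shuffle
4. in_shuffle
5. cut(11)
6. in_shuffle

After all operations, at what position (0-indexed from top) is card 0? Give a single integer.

After op 1 (reverse): [10 6 0 4 3 1 9 8 11 2 5 12 7]
After op 2 (reverse): [7 12 5 2 11 8 9 1 3 4 0 6 10]
After op 3 (in_shuffle): [9 7 1 12 3 5 4 2 0 11 6 8 10]
After op 4 (in_shuffle): [4 9 2 7 0 1 11 12 6 3 8 5 10]
After op 5 (cut(11)): [5 10 4 9 2 7 0 1 11 12 6 3 8]
After op 6 (in_shuffle): [0 5 1 10 11 4 12 9 6 2 3 7 8]
Card 0 is at position 0.

Answer: 0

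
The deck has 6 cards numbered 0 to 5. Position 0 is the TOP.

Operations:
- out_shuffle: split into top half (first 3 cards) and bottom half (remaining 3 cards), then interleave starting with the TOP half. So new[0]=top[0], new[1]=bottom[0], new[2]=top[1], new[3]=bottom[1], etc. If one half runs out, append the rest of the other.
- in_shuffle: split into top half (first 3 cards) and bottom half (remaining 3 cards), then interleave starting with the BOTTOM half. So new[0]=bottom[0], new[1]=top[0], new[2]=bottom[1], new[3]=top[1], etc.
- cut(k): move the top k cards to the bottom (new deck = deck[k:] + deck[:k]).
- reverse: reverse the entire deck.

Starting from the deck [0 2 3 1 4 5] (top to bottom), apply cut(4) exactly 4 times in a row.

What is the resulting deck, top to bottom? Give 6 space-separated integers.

Answer: 4 5 0 2 3 1

Derivation:
After op 1 (cut(4)): [4 5 0 2 3 1]
After op 2 (cut(4)): [3 1 4 5 0 2]
After op 3 (cut(4)): [0 2 3 1 4 5]
After op 4 (cut(4)): [4 5 0 2 3 1]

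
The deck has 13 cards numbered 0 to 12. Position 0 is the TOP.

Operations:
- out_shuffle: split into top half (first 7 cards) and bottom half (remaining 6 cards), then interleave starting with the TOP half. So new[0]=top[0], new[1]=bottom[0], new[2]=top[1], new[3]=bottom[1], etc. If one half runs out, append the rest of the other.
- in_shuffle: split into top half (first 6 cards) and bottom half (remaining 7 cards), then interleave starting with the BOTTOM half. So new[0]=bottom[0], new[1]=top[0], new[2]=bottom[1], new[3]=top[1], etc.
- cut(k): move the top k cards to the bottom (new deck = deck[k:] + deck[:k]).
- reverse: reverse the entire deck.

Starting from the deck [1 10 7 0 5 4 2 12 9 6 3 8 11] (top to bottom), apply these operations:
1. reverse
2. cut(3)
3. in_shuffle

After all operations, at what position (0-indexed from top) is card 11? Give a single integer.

Answer: 8

Derivation:
After op 1 (reverse): [11 8 3 6 9 12 2 4 5 0 7 10 1]
After op 2 (cut(3)): [6 9 12 2 4 5 0 7 10 1 11 8 3]
After op 3 (in_shuffle): [0 6 7 9 10 12 1 2 11 4 8 5 3]
Card 11 is at position 8.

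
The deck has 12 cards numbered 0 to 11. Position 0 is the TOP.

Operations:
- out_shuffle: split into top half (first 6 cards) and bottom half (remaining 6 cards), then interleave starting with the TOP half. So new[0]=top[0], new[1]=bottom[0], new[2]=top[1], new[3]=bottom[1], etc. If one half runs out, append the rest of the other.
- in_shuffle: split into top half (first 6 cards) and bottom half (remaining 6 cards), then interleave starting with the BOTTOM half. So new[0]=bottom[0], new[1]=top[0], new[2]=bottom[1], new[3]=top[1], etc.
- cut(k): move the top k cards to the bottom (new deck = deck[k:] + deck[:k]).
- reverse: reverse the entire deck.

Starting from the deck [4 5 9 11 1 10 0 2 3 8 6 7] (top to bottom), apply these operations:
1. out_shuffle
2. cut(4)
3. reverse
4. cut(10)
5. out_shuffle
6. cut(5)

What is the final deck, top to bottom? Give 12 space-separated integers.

Answer: 6 5 1 0 8 4 11 3 7 9 10 2

Derivation:
After op 1 (out_shuffle): [4 0 5 2 9 3 11 8 1 6 10 7]
After op 2 (cut(4)): [9 3 11 8 1 6 10 7 4 0 5 2]
After op 3 (reverse): [2 5 0 4 7 10 6 1 8 11 3 9]
After op 4 (cut(10)): [3 9 2 5 0 4 7 10 6 1 8 11]
After op 5 (out_shuffle): [3 7 9 10 2 6 5 1 0 8 4 11]
After op 6 (cut(5)): [6 5 1 0 8 4 11 3 7 9 10 2]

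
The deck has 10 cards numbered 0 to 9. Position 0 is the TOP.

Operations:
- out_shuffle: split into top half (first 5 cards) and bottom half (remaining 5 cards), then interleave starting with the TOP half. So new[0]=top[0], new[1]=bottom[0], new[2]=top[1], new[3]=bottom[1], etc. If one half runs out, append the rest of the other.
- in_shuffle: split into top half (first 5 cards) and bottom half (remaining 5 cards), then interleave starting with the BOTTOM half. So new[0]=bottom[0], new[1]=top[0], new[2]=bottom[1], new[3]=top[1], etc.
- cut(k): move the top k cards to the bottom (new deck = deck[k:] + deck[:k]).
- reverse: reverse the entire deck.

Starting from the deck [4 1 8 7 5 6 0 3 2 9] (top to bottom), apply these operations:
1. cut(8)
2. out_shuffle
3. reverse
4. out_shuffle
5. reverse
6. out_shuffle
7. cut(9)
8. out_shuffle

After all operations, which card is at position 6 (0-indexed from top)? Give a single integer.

Answer: 6

Derivation:
After op 1 (cut(8)): [2 9 4 1 8 7 5 6 0 3]
After op 2 (out_shuffle): [2 7 9 5 4 6 1 0 8 3]
After op 3 (reverse): [3 8 0 1 6 4 5 9 7 2]
After op 4 (out_shuffle): [3 4 8 5 0 9 1 7 6 2]
After op 5 (reverse): [2 6 7 1 9 0 5 8 4 3]
After op 6 (out_shuffle): [2 0 6 5 7 8 1 4 9 3]
After op 7 (cut(9)): [3 2 0 6 5 7 8 1 4 9]
After op 8 (out_shuffle): [3 7 2 8 0 1 6 4 5 9]
Position 6: card 6.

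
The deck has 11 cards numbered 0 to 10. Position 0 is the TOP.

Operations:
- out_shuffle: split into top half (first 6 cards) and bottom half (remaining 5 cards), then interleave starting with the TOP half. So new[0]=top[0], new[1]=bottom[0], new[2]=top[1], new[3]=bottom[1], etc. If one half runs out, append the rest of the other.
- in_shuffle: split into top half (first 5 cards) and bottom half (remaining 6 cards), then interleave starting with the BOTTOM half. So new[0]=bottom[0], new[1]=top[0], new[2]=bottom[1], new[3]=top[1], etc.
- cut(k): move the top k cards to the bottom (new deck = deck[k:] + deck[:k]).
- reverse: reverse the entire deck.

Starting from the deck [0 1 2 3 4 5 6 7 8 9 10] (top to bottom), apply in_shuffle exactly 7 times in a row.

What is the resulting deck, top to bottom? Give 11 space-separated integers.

After op 1 (in_shuffle): [5 0 6 1 7 2 8 3 9 4 10]
After op 2 (in_shuffle): [2 5 8 0 3 6 9 1 4 7 10]
After op 3 (in_shuffle): [6 2 9 5 1 8 4 0 7 3 10]
After op 4 (in_shuffle): [8 6 4 2 0 9 7 5 3 1 10]
After op 5 (in_shuffle): [9 8 7 6 5 4 3 2 1 0 10]
After op 6 (in_shuffle): [4 9 3 8 2 7 1 6 0 5 10]
After op 7 (in_shuffle): [7 4 1 9 6 3 0 8 5 2 10]

Answer: 7 4 1 9 6 3 0 8 5 2 10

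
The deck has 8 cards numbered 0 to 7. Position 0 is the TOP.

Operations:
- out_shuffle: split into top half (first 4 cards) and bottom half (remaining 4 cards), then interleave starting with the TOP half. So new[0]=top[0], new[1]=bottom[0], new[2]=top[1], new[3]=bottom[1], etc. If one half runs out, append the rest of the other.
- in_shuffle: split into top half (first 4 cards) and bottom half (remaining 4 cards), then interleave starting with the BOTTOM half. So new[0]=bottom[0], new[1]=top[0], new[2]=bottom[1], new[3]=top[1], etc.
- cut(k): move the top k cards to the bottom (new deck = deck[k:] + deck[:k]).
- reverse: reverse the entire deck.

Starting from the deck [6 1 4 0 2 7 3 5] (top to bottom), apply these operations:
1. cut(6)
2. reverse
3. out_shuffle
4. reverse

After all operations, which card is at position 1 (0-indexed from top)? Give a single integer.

After op 1 (cut(6)): [3 5 6 1 4 0 2 7]
After op 2 (reverse): [7 2 0 4 1 6 5 3]
After op 3 (out_shuffle): [7 1 2 6 0 5 4 3]
After op 4 (reverse): [3 4 5 0 6 2 1 7]
Position 1: card 4.

Answer: 4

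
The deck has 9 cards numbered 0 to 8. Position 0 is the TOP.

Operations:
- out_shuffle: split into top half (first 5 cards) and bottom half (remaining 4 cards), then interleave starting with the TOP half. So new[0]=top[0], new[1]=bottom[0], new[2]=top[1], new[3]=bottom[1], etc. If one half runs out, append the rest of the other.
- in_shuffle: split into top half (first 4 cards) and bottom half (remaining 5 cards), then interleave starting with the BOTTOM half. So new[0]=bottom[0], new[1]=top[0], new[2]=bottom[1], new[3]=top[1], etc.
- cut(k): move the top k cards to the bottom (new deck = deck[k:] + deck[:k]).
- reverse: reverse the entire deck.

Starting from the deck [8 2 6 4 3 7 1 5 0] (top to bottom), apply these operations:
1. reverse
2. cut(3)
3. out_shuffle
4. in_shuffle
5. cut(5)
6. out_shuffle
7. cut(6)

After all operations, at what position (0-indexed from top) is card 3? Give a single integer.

After op 1 (reverse): [0 5 1 7 3 4 6 2 8]
After op 2 (cut(3)): [7 3 4 6 2 8 0 5 1]
After op 3 (out_shuffle): [7 8 3 0 4 5 6 1 2]
After op 4 (in_shuffle): [4 7 5 8 6 3 1 0 2]
After op 5 (cut(5)): [3 1 0 2 4 7 5 8 6]
After op 6 (out_shuffle): [3 7 1 5 0 8 2 6 4]
After op 7 (cut(6)): [2 6 4 3 7 1 5 0 8]
Card 3 is at position 3.

Answer: 3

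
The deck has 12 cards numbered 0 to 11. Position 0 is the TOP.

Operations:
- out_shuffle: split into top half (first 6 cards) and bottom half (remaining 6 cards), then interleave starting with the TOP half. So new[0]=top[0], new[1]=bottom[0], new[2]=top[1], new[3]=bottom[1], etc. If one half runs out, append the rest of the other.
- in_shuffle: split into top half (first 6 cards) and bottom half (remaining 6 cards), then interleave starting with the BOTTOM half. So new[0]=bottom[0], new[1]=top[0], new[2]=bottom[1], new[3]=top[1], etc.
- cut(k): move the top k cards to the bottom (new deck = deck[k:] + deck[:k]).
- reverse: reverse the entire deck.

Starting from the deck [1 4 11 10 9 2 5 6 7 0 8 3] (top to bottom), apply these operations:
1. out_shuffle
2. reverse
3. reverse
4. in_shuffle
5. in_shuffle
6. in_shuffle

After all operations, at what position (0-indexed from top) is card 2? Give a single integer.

Answer: 9

Derivation:
After op 1 (out_shuffle): [1 5 4 6 11 7 10 0 9 8 2 3]
After op 2 (reverse): [3 2 8 9 0 10 7 11 6 4 5 1]
After op 3 (reverse): [1 5 4 6 11 7 10 0 9 8 2 3]
After op 4 (in_shuffle): [10 1 0 5 9 4 8 6 2 11 3 7]
After op 5 (in_shuffle): [8 10 6 1 2 0 11 5 3 9 7 4]
After op 6 (in_shuffle): [11 8 5 10 3 6 9 1 7 2 4 0]
Card 2 is at position 9.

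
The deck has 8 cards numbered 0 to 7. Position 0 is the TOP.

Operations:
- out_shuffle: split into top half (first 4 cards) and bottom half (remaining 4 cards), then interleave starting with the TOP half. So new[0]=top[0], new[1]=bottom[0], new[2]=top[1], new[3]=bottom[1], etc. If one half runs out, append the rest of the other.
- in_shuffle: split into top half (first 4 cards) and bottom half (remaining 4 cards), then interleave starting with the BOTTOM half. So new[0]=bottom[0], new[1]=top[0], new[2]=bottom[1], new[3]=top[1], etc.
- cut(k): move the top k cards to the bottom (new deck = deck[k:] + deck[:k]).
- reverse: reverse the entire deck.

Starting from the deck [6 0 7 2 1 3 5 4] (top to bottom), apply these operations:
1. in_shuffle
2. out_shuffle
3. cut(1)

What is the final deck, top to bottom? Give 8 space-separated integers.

Answer: 5 6 7 3 4 0 2 1

Derivation:
After op 1 (in_shuffle): [1 6 3 0 5 7 4 2]
After op 2 (out_shuffle): [1 5 6 7 3 4 0 2]
After op 3 (cut(1)): [5 6 7 3 4 0 2 1]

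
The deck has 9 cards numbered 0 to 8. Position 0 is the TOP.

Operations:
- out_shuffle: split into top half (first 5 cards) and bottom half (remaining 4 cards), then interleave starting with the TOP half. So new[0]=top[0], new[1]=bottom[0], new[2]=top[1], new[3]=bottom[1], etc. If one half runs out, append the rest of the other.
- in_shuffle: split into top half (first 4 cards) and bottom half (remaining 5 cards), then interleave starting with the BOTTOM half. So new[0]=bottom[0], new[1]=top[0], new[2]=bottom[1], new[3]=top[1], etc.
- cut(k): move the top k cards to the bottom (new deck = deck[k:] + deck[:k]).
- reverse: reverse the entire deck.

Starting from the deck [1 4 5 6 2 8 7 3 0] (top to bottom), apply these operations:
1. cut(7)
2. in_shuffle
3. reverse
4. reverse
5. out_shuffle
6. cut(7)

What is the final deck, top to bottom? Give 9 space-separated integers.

After op 1 (cut(7)): [3 0 1 4 5 6 2 8 7]
After op 2 (in_shuffle): [5 3 6 0 2 1 8 4 7]
After op 3 (reverse): [7 4 8 1 2 0 6 3 5]
After op 4 (reverse): [5 3 6 0 2 1 8 4 7]
After op 5 (out_shuffle): [5 1 3 8 6 4 0 7 2]
After op 6 (cut(7)): [7 2 5 1 3 8 6 4 0]

Answer: 7 2 5 1 3 8 6 4 0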